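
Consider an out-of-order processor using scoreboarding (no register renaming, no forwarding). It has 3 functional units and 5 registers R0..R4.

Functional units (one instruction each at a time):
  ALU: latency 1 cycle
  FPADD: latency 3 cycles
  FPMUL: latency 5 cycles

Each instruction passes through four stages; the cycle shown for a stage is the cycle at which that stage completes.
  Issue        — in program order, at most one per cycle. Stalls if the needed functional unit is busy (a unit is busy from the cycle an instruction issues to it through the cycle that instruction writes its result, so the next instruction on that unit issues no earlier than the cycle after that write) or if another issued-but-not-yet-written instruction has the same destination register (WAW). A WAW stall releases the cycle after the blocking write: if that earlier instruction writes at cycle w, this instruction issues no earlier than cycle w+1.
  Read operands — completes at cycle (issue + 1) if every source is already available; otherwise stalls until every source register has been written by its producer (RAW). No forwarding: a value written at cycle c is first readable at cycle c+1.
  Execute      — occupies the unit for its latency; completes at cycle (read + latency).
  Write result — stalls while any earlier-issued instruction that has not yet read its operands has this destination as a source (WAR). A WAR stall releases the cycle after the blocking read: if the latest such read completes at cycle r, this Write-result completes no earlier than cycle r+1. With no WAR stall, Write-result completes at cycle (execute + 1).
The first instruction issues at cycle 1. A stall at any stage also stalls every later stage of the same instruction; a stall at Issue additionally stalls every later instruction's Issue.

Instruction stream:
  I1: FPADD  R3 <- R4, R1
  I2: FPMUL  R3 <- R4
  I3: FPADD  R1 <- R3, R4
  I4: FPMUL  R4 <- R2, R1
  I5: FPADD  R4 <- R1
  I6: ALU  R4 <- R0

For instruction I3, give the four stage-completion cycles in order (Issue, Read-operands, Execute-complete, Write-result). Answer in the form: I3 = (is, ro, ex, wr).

t=1  I1 dispatched to FPADD
t=2  I1 operands ready
t=5  I1 complete
t=6  R3←I1
t=7  I2 dispatched to FPMUL
t=8  I2 operands ready · I3 dispatched to FPADD
t=13  I2 complete
t=14  R3←I2
t=15  I3 operands ready · I4 dispatched to FPMUL
t=18  I3 complete
t=19  R1←I3
t=20  I4 operands ready
t=25  I4 complete
t=26  R4←I4
t=27  I5 dispatched to FPADD
t=28  I5 operands ready
t=31  I5 complete
t=32  R4←I5
t=33  I6 dispatched to ALU
t=34  I6 operands ready
t=35  I6 complete
t=36  R4←I6

I3 = (8, 15, 18, 19)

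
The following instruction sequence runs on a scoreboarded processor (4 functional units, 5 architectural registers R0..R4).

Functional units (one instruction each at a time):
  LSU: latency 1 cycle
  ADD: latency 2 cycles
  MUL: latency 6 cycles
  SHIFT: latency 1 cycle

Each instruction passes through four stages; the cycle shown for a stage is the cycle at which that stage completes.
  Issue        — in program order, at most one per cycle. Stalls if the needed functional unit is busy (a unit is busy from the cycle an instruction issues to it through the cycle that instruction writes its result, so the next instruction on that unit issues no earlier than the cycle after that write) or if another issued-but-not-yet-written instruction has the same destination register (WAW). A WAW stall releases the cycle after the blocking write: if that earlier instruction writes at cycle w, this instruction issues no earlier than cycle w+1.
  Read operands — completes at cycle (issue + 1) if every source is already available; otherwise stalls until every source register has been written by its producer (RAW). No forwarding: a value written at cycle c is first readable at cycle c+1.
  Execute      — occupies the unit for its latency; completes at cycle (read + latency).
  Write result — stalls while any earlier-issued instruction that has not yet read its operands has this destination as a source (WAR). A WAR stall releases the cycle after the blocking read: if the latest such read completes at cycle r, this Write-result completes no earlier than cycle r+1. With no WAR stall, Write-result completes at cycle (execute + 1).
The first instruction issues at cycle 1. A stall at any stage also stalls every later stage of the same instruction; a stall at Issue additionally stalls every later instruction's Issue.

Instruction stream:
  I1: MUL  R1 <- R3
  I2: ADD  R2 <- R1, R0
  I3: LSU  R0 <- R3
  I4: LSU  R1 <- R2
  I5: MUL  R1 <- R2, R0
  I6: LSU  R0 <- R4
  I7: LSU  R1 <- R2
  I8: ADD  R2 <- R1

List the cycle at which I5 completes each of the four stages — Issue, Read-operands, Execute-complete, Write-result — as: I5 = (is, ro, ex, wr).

I5 = (17, 18, 24, 25)

[1] issue I1 (MUL)
[2] I1 read-ops | issue I2 (ADD)
[3] issue I3 (LSU)
[4] I3 read-ops
[5] I3 finished on LSU
[8] I1 finished on MUL
[9] I1→R1
[10] I2 read-ops
[11] I3→R0
[12] I2 finished on ADD | issue I4 (LSU)
[13] I2→R2
[14] I4 read-ops
[15] I4 finished on LSU
[16] I4→R1
[17] issue I5 (MUL)
[18] I5 read-ops | issue I6 (LSU)
[19] I6 read-ops
[20] I6 finished on LSU
[21] I6→R0
[24] I5 finished on MUL
[25] I5→R1
[26] issue I7 (LSU)
[27] I7 read-ops | issue I8 (ADD)
[28] I7 finished on LSU
[29] I7→R1
[30] I8 read-ops
[32] I8 finished on ADD
[33] I8→R2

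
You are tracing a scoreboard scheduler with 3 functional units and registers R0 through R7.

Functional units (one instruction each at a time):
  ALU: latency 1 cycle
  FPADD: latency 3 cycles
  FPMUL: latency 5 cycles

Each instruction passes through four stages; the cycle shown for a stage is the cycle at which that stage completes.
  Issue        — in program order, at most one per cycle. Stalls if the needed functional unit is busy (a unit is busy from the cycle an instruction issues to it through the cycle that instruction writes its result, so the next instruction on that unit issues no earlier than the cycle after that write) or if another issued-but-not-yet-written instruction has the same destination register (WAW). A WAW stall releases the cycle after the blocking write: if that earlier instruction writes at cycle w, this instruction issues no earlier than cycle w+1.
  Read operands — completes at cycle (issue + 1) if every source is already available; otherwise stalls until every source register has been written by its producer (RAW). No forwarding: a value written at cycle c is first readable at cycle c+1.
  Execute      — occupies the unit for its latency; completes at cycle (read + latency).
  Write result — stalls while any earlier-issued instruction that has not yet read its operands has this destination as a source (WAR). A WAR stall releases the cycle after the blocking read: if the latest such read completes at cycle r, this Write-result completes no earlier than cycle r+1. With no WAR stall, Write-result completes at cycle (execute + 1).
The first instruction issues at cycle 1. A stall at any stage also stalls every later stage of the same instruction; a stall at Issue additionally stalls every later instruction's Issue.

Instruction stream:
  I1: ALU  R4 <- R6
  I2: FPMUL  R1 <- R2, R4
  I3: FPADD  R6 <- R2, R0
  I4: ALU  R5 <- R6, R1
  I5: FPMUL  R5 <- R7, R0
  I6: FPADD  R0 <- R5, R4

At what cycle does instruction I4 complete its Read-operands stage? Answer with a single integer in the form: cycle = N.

[1] I1 dispatched to ALU
[2] I1 operands ready; I2 dispatched to FPMUL
[3] I1 complete; I3 dispatched to FPADD
[4] R4←I1; I3 operands ready
[5] I2 operands ready; I4 dispatched to ALU
[7] I3 complete
[8] R6←I3
[10] I2 complete
[11] R1←I2
[12] I4 operands ready
[13] I4 complete
[14] R5←I4
[15] I5 dispatched to FPMUL
[16] I5 operands ready; I6 dispatched to FPADD
[21] I5 complete
[22] R5←I5
[23] I6 operands ready
[26] I6 complete
[27] R0←I6

cycle = 12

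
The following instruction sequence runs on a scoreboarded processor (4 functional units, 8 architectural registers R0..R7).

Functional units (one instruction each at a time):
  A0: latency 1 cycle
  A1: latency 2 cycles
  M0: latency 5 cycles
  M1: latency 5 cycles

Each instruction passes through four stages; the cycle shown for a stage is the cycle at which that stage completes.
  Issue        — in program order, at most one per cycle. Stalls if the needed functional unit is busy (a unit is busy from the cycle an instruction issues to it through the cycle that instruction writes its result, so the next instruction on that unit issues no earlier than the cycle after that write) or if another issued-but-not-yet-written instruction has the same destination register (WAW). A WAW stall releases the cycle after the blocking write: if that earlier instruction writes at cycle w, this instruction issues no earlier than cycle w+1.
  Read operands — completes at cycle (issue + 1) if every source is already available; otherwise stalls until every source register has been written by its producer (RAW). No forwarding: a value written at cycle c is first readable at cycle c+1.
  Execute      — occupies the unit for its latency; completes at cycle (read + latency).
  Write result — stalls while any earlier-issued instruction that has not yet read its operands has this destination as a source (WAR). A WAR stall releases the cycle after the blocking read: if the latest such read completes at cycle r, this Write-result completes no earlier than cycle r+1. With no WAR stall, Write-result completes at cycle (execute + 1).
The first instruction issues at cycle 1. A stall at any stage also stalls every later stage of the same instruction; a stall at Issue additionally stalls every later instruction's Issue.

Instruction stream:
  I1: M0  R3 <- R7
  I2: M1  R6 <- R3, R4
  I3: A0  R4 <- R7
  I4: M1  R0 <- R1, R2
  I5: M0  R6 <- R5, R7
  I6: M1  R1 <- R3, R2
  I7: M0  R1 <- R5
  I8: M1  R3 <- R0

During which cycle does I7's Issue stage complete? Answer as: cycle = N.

cycle = 32

[I1] 1/2/7/8
[I2] 2/9/14/15  (RAW R3: wait I1 write@8)
[I3] 3/4/5/10  (WAR R4: wait I2 read@9)
[I4] 16/17/22/23  (struct: M1 busy until I2 writes@15)
[I5] 17/18/23/24
[I6] 24/25/30/31  (struct: M1 busy until I4 writes@23)
[I7] 32/33/38/39  (WAW R1: wait I6 write@31)
[I8] 33/34/39/40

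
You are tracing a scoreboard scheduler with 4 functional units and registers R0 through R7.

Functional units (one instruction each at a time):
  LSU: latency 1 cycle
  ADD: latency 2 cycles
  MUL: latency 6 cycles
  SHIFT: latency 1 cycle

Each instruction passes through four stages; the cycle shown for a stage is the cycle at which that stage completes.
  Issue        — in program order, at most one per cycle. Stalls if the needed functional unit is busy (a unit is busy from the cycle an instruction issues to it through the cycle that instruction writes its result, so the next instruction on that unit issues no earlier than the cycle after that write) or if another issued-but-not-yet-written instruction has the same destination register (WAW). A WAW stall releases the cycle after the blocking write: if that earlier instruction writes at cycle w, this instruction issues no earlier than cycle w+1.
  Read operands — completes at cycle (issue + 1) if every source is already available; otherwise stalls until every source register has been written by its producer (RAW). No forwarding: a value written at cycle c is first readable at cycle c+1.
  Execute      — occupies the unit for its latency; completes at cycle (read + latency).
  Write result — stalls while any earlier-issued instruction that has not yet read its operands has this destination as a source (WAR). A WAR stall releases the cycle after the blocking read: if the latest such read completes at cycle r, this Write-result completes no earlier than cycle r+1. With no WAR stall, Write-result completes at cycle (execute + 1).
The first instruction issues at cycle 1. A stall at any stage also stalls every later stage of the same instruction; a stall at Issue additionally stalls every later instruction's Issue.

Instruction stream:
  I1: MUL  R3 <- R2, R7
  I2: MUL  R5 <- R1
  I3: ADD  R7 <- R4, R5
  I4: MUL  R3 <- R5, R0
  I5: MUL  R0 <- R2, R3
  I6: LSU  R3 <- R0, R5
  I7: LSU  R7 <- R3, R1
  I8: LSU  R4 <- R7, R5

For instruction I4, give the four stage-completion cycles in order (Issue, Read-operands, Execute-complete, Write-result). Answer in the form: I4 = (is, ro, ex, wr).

I1: IS=1 RO=2 EX=8 WR=9
I2: IS=10 RO=11 EX=17 WR=18  [struct: MUL busy until I1 writes@9]
I3: IS=11 RO=19 EX=21 WR=22  [RAW R5: wait I2 write@18]
I4: IS=19 RO=20 EX=26 WR=27  [struct: MUL busy until I2 writes@18]
I5: IS=28 RO=29 EX=35 WR=36  [struct: MUL busy until I4 writes@27]
I6: IS=29 RO=37 EX=38 WR=39  [RAW R0: wait I5 write@36]
I7: IS=40 RO=41 EX=42 WR=43  [struct: LSU busy until I6 writes@39]
I8: IS=44 RO=45 EX=46 WR=47  [struct: LSU busy until I7 writes@43]

I4 = (19, 20, 26, 27)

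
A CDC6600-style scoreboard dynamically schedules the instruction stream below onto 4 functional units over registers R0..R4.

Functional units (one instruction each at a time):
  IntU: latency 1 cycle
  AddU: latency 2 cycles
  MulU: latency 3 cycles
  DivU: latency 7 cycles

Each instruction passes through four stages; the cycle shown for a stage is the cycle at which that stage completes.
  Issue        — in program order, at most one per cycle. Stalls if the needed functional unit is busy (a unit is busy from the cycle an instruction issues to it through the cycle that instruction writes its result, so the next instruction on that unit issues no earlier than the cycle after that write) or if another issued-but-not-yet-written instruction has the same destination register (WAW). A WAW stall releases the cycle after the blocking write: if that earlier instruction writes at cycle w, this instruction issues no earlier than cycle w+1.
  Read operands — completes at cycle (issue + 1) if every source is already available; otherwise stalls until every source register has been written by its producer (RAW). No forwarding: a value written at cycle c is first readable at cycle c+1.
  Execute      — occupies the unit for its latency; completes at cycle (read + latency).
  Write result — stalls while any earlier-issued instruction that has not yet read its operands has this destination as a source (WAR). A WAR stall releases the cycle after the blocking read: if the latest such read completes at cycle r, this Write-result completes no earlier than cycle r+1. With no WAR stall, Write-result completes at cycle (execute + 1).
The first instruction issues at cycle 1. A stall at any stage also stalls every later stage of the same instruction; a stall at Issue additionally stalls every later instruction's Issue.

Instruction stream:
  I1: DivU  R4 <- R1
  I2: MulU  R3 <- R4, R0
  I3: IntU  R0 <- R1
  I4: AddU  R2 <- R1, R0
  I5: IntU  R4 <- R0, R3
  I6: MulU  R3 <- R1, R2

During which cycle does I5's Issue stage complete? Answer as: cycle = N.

t=1  I1 dispatched to DivU
t=2  I1 operands ready · I2 dispatched to MulU
t=3  I3 dispatched to IntU
t=4  I3 operands ready · I4 dispatched to AddU
t=5  I3 complete
t=9  I1 complete
t=10  R4←I1
t=11  I2 operands ready
t=12  R0←I3
t=13  I4 operands ready · I5 dispatched to IntU
t=14  I2 complete
t=15  R3←I2 · I4 complete
t=16  R2←I4 · I5 operands ready · I6 dispatched to MulU
t=17  I5 complete · I6 operands ready
t=18  R4←I5
t=20  I6 complete
t=21  R3←I6

cycle = 13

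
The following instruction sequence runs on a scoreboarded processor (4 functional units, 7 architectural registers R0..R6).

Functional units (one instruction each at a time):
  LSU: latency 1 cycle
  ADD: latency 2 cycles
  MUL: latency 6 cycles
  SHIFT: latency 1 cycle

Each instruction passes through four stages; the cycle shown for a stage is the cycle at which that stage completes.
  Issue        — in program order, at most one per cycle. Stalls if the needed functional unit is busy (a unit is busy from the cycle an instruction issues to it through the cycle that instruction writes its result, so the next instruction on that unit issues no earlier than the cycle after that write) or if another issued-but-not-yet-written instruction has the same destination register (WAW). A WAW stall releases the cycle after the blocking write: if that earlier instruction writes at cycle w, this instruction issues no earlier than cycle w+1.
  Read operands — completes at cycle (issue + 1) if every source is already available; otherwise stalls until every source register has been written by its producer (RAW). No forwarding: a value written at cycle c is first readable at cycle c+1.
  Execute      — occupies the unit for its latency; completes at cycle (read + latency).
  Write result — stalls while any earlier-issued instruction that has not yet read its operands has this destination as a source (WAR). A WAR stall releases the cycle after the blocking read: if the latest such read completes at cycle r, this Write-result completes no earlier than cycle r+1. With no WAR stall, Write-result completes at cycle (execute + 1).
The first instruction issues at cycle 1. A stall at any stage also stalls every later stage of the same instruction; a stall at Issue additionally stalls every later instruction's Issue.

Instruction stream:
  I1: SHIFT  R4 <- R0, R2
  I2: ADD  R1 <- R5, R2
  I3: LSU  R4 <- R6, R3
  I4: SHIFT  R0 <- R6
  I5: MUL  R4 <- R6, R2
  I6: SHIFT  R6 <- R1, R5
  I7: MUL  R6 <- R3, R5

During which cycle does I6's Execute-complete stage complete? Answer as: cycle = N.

cycle = 12

c1: I1→SHIFT
c2: I1 RO | I2→ADD
c3: I1 EX | I2 RO
c4: I1 WR R4
c5: I2 EX | I3→LSU
c6: I2 WR R1 | I3 RO | I4→SHIFT
c7: I3 EX | I4 RO
c8: I3 WR R4 | I4 EX
c9: I4 WR R0 | I5→MUL
c10: I5 RO | I6→SHIFT
c11: I6 RO
c12: I6 EX
c13: I6 WR R6
c16: I5 EX
c17: I5 WR R4
c18: I7→MUL
c19: I7 RO
c25: I7 EX
c26: I7 WR R6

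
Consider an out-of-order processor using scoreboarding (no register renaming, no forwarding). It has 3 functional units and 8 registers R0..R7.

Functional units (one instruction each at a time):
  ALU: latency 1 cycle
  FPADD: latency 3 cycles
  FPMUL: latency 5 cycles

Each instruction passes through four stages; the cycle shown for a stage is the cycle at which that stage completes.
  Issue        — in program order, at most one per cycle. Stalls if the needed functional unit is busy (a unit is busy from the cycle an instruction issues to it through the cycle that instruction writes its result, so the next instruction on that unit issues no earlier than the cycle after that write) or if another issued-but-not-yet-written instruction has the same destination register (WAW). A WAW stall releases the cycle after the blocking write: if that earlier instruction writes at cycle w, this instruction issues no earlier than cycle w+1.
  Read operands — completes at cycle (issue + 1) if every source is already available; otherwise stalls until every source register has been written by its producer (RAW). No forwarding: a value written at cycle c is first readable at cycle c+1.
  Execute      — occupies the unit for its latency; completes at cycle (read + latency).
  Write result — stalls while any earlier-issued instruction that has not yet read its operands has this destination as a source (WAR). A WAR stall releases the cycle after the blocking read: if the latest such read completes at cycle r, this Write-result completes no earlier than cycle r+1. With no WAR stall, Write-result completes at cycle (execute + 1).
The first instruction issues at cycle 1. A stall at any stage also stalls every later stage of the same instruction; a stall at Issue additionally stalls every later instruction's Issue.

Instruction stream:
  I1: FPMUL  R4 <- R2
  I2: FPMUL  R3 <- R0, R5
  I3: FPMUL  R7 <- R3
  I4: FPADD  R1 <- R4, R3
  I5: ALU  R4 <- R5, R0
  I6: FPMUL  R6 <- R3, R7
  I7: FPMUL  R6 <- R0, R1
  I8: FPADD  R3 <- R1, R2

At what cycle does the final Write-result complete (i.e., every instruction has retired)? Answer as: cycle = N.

cycle = 40

cycle 1: I1 issues→FPMUL
cycle 2: I1 reads
cycle 7: I1 exec-done
cycle 8: I1 writes R4
cycle 9: I2 issues→FPMUL
cycle 10: I2 reads
cycle 15: I2 exec-done
cycle 16: I2 writes R3
cycle 17: I3 issues→FPMUL
cycle 18: I3 reads; I4 issues→FPADD
cycle 19: I4 reads; I5 issues→ALU
cycle 20: I5 reads
cycle 21: I5 exec-done
cycle 22: I4 exec-done; I5 writes R4
cycle 23: I3 exec-done; I4 writes R1
cycle 24: I3 writes R7
cycle 25: I6 issues→FPMUL
cycle 26: I6 reads
cycle 31: I6 exec-done
cycle 32: I6 writes R6
cycle 33: I7 issues→FPMUL
cycle 34: I7 reads; I8 issues→FPADD
cycle 35: I8 reads
cycle 38: I8 exec-done
cycle 39: I7 exec-done; I8 writes R3
cycle 40: I7 writes R6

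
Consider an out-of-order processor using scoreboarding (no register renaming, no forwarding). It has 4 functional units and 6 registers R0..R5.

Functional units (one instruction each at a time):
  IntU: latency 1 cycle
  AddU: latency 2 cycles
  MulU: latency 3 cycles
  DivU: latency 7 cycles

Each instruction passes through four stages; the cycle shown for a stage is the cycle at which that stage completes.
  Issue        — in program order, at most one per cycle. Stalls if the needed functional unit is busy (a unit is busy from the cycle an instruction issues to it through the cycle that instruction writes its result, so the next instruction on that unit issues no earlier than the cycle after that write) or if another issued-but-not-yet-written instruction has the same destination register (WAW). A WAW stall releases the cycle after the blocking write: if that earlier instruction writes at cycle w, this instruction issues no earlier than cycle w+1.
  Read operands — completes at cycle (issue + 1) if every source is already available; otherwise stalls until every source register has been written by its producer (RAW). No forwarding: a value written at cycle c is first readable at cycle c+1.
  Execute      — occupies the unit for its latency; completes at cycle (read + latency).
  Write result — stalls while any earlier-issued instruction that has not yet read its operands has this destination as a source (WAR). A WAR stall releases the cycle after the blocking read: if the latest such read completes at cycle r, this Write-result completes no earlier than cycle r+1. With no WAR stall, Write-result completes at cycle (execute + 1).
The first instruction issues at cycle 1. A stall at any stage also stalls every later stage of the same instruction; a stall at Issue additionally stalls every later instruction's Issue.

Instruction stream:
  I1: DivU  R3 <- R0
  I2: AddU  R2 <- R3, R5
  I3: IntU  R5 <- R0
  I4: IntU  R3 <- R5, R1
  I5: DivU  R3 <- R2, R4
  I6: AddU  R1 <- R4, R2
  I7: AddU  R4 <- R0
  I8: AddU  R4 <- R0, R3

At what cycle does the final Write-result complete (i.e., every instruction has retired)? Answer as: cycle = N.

  I1 | 1 | 2 | 9 | 10
  I2 | 2 | 11 | 13 | 14   RAW R3: wait I1 write@10
  I3 | 3 | 4 | 5 | 12   WAR R5: wait I2 read@11
  I4 | 13 | 14 | 15 | 16   struct: IntU busy until I3 writes@12
  I5 | 17 | 18 | 25 | 26   WAW R3: wait I4 write@16
  I6 | 18 | 19 | 21 | 22
  I7 | 23 | 24 | 26 | 27   struct: AddU busy until I6 writes@22
  I8 | 28 | 29 | 31 | 32   struct: AddU busy until I7 writes@27

cycle = 32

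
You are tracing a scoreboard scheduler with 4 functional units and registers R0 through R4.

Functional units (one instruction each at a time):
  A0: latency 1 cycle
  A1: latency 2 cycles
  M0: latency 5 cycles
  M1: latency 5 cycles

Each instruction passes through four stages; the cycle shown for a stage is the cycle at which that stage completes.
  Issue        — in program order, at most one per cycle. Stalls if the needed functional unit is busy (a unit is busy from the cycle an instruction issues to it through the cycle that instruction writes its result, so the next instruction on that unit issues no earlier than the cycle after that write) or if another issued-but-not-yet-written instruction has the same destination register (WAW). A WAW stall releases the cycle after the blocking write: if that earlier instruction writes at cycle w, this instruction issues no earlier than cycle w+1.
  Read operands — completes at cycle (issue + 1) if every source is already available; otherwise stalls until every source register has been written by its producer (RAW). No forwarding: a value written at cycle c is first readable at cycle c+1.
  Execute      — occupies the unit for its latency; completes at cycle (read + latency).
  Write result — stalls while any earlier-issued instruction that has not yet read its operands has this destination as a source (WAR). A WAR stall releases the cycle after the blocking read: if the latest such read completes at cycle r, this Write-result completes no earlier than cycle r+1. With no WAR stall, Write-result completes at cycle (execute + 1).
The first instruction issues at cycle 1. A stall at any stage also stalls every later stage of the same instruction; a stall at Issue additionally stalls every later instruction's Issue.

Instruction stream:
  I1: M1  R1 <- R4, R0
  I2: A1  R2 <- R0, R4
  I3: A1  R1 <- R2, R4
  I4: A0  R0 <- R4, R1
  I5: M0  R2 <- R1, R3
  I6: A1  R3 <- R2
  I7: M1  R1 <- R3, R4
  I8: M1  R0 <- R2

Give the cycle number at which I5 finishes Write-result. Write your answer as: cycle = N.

cycle = 20

[1] I1→M1
[2] I1 RO | I2→A1
[3] I2 RO
[5] I2 EX
[6] I2 WR R2
[7] I1 EX
[8] I1 WR R1
[9] I3→A1
[10] I3 RO | I4→A0
[11] I5→M0
[12] I3 EX
[13] I3 WR R1
[14] I4 RO | I5 RO | I6→A1
[15] I4 EX | I7→M1
[16] I4 WR R0
[19] I5 EX
[20] I5 WR R2
[21] I6 RO
[23] I6 EX
[24] I6 WR R3
[25] I7 RO
[30] I7 EX
[31] I7 WR R1
[32] I8→M1
[33] I8 RO
[38] I8 EX
[39] I8 WR R0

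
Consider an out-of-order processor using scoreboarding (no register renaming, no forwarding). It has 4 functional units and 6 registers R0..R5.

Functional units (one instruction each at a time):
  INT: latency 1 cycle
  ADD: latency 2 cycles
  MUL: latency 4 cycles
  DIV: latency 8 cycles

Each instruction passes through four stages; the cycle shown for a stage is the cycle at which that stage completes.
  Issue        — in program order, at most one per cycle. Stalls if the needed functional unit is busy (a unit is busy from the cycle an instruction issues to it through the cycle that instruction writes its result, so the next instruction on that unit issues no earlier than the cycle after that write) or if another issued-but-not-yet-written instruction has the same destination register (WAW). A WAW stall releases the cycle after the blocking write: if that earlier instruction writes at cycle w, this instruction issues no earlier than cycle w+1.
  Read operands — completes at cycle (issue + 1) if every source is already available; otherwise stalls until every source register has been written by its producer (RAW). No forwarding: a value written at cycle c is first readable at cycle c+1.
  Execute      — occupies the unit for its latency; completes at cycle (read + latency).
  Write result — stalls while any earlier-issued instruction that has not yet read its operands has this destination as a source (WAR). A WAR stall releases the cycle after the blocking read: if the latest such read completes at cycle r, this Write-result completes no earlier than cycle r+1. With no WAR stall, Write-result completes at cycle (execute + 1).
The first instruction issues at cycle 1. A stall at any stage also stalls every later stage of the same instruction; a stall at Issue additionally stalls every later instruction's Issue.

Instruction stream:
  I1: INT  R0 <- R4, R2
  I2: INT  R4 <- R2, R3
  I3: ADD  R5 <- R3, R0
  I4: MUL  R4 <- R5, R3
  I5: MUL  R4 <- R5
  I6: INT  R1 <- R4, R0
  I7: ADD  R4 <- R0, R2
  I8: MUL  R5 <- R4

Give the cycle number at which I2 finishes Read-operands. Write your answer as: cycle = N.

[I1] 1/2/3/4
[I2] 5/6/7/8  (struct: INT busy until I1 writes@4)
[I3] 6/7/9/10
[I4] 9/11/15/16  (WAW R4: wait I2 write@8; RAW R5: wait I3 write@10)
[I5] 17/18/22/23  (struct: MUL busy until I4 writes@16)
[I6] 18/24/25/26  (RAW R4: wait I5 write@23)
[I7] 24/25/27/28  (WAW R4: wait I5 write@23)
[I8] 25/29/33/34  (RAW R4: wait I7 write@28)

cycle = 6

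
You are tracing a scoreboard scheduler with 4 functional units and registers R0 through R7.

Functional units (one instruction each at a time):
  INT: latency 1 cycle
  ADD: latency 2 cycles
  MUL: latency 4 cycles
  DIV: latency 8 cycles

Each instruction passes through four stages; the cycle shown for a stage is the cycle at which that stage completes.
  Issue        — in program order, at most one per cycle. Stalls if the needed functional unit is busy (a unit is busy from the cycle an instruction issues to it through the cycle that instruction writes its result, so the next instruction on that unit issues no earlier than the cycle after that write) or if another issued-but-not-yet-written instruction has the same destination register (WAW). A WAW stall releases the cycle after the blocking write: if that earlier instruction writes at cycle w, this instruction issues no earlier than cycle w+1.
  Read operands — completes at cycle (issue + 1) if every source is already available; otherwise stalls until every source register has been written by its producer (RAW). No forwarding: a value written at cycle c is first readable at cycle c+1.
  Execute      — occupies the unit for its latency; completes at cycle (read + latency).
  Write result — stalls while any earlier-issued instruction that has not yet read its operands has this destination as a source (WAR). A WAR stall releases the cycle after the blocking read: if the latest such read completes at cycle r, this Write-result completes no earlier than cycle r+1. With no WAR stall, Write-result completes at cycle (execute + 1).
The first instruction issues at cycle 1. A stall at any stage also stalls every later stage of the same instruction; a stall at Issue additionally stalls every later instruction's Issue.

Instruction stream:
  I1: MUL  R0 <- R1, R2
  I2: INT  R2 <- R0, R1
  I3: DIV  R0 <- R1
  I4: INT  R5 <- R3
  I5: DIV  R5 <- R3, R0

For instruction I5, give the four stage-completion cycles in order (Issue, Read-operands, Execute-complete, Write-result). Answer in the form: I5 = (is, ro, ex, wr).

[I1] 1/2/6/7
[I2] 2/8/9/10  (RAW R0: wait I1 write@7)
[I3] 8/9/17/18  (WAW R0: wait I1 write@7)
[I4] 11/12/13/14  (struct: INT busy until I2 writes@10)
[I5] 19/20/28/29  (struct: DIV busy until I3 writes@18)

I5 = (19, 20, 28, 29)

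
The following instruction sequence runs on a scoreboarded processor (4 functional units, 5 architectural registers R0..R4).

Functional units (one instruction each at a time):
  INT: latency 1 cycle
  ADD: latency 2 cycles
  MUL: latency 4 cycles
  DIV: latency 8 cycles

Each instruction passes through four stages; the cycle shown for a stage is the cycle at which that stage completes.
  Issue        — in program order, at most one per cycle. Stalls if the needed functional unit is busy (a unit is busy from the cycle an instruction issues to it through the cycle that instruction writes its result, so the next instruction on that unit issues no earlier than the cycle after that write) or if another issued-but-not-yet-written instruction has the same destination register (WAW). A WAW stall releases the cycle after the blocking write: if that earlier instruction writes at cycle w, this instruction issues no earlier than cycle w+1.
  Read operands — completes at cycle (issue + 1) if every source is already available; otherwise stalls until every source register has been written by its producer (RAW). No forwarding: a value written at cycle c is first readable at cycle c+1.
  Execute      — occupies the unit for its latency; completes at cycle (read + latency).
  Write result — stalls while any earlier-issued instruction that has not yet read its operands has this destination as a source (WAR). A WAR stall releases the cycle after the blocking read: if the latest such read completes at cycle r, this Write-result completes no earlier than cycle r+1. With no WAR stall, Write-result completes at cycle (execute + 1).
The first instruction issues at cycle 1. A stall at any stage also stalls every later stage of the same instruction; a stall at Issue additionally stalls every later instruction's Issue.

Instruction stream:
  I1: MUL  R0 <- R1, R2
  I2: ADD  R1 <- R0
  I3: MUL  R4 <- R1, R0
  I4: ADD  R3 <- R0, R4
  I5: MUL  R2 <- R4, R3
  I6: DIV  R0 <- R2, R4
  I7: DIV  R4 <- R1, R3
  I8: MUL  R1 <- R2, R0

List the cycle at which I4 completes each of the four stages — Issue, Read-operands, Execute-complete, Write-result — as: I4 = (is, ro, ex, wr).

[1] I1→MUL
[2] I1 RO, I2→ADD
[6] I1 EX
[7] I1 WR R0
[8] I2 RO, I3→MUL
[10] I2 EX
[11] I2 WR R1
[12] I3 RO, I4→ADD
[16] I3 EX
[17] I3 WR R4
[18] I4 RO, I5→MUL
[19] I6→DIV
[20] I4 EX
[21] I4 WR R3
[22] I5 RO
[26] I5 EX
[27] I5 WR R2
[28] I6 RO
[36] I6 EX
[37] I6 WR R0
[38] I7→DIV
[39] I7 RO, I8→MUL
[40] I8 RO
[44] I8 EX
[45] I8 WR R1
[47] I7 EX
[48] I7 WR R4

I4 = (12, 18, 20, 21)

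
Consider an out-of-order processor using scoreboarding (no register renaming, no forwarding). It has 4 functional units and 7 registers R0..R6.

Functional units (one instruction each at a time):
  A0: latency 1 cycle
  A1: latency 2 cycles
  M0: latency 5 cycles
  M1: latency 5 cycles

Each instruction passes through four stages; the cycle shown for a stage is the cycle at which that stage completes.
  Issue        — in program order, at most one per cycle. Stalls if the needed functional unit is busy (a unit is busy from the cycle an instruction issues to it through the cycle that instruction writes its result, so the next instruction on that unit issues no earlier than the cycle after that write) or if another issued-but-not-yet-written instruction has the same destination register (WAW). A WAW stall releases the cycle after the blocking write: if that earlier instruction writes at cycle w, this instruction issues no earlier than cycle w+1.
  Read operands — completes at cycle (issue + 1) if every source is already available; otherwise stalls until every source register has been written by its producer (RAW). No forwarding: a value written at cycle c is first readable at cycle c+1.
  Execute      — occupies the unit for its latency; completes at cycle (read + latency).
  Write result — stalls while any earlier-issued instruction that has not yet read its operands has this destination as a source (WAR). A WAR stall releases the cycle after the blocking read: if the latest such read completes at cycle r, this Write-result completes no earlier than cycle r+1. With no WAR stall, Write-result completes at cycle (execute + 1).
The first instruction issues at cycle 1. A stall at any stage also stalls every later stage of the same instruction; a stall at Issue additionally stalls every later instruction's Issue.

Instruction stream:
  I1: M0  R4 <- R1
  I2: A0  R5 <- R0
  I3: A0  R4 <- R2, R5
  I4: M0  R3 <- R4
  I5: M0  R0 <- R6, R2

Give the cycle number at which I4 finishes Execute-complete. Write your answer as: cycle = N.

c1: I1 dispatched to M0
c2: I1 operands ready | I2 dispatched to A0
c3: I2 operands ready
c4: I2 complete
c5: R5←I2
c7: I1 complete
c8: R4←I1
c9: I3 dispatched to A0
c10: I3 operands ready | I4 dispatched to M0
c11: I3 complete
c12: R4←I3
c13: I4 operands ready
c18: I4 complete
c19: R3←I4
c20: I5 dispatched to M0
c21: I5 operands ready
c26: I5 complete
c27: R0←I5

cycle = 18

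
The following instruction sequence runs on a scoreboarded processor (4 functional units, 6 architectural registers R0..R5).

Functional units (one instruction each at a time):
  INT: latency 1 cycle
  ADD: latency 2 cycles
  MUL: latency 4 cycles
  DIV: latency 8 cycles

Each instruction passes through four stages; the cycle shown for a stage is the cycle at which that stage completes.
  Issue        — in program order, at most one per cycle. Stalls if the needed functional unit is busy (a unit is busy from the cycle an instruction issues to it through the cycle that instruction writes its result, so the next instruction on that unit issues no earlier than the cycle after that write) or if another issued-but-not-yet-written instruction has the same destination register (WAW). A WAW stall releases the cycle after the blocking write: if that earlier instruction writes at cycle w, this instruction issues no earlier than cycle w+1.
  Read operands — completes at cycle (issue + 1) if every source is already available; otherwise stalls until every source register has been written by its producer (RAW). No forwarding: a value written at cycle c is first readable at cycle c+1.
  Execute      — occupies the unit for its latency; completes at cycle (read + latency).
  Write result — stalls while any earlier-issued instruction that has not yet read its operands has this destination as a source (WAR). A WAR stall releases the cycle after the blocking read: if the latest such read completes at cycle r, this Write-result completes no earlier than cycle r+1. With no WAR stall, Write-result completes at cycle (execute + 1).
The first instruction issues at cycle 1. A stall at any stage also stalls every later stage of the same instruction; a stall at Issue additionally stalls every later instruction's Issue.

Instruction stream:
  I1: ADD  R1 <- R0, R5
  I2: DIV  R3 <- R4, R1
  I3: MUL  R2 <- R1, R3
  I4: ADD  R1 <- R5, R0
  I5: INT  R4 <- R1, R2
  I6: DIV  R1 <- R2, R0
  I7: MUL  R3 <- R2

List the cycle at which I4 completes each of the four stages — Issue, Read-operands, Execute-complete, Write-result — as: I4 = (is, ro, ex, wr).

I4 = (6, 7, 9, 17)

1) issue 1, read 2, done 4, write 5
2) issue 2, read 6, done 14, write 15  <RAW R1: wait I1 write@5>
3) issue 3, read 16, done 20, write 21  <RAW R3: wait I2 write@15>
4) issue 6, read 7, done 9, write 17  <struct: ADD busy until I1 writes@5 / WAR R1: wait I3 read@16>
5) issue 7, read 22, done 23, write 24  <RAW R2: wait I3 write@21>
6) issue 18, read 22, done 30, write 31  <WAW R1: wait I4 write@17 / RAW R2: wait I3 write@21>
7) issue 22, read 23, done 27, write 28  <struct: MUL busy until I3 writes@21>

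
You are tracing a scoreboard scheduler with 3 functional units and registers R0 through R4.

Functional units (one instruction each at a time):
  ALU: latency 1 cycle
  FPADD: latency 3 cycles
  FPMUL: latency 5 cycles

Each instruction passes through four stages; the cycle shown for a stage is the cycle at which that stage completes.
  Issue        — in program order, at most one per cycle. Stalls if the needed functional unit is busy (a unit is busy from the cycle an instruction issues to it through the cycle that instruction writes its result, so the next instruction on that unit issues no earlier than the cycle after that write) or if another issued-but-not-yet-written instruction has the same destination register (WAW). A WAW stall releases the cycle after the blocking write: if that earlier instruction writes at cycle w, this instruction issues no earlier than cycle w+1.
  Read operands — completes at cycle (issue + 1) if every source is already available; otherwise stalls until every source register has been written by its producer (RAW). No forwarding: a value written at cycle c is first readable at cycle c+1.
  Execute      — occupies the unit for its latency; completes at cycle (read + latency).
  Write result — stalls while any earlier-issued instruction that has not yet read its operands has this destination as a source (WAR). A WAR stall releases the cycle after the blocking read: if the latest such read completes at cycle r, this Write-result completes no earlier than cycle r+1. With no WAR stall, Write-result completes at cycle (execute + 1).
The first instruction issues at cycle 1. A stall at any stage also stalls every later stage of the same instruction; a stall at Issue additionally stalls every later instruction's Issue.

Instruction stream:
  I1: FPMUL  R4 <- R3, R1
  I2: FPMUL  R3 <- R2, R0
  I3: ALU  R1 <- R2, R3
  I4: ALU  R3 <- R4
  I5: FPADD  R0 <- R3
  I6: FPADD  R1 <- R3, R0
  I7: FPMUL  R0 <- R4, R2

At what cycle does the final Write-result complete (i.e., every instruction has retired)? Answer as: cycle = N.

c1: issue I1 (FPMUL)
c2: I1 read-ops
c7: I1 finished on FPMUL
c8: I1→R4
c9: issue I2 (FPMUL)
c10: I2 read-ops; issue I3 (ALU)
c15: I2 finished on FPMUL
c16: I2→R3
c17: I3 read-ops
c18: I3 finished on ALU
c19: I3→R1
c20: issue I4 (ALU)
c21: I4 read-ops; issue I5 (FPADD)
c22: I4 finished on ALU
c23: I4→R3
c24: I5 read-ops
c27: I5 finished on FPADD
c28: I5→R0
c29: issue I6 (FPADD)
c30: I6 read-ops; issue I7 (FPMUL)
c31: I7 read-ops
c33: I6 finished on FPADD
c34: I6→R1
c36: I7 finished on FPMUL
c37: I7→R0

cycle = 37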